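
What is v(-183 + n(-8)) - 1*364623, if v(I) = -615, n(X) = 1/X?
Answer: -365238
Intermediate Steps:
v(-183 + n(-8)) - 1*364623 = -615 - 1*364623 = -615 - 364623 = -365238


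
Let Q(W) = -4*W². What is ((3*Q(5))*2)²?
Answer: 360000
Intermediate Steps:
((3*Q(5))*2)² = ((3*(-4*5²))*2)² = ((3*(-4*25))*2)² = ((3*(-100))*2)² = (-300*2)² = (-600)² = 360000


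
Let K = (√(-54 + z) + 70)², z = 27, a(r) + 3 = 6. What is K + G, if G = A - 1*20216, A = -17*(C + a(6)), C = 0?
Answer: -15394 + 420*I*√3 ≈ -15394.0 + 727.46*I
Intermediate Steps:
a(r) = 3 (a(r) = -3 + 6 = 3)
A = -51 (A = -17*(0 + 3) = -17*3 = -51)
G = -20267 (G = -51 - 1*20216 = -51 - 20216 = -20267)
K = (70 + 3*I*√3)² (K = (√(-54 + 27) + 70)² = (√(-27) + 70)² = (3*I*√3 + 70)² = (70 + 3*I*√3)² ≈ 4873.0 + 727.46*I)
K + G = (4873 + 420*I*√3) - 20267 = -15394 + 420*I*√3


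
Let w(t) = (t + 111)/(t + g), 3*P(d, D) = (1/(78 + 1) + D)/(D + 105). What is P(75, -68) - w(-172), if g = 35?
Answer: -1270736/1201353 ≈ -1.0578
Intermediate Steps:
P(d, D) = (1/79 + D)/(3*(105 + D)) (P(d, D) = ((1/(78 + 1) + D)/(D + 105))/3 = ((1/79 + D)/(105 + D))/3 = (1/79 + D)/(3*(105 + D)))
w(t) = (111 + t)/(35 + t) (w(t) = (t + 111)/(t + 35) = (111 + t)/(35 + t))
P(75, -68) - w(-172) = (1 + 79*(-68))/(237*(105 - 68)) - (111 - 172)/(35 - 172) = (1/237)*(1 - 5372)/37 - (-61)/(-137) = (1/237)*(1/37)*(-5371) - (-1)*(-61)/137 = -5371/8769 - 1*61/137 = -5371/8769 - 61/137 = -1270736/1201353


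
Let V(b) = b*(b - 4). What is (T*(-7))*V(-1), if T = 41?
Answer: -1435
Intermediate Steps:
V(b) = b*(-4 + b)
(T*(-7))*V(-1) = (41*(-7))*(-(-4 - 1)) = -(-287)*(-5) = -287*5 = -1435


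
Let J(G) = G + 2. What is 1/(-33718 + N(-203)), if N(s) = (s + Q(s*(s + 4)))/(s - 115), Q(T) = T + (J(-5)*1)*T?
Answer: -106/3547109 ≈ -2.9883e-5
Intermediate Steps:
J(G) = 2 + G
Q(T) = -2*T (Q(T) = T + ((2 - 5)*1)*T = T + (-3*1)*T = T - 3*T = -2*T)
N(s) = (s - 2*s*(4 + s))/(-115 + s) (N(s) = (s - 2*s*(s + 4))/(s - 115) = (s - 2*s*(4 + s))/(-115 + s))
1/(-33718 + N(-203)) = 1/(-33718 - 203*(-7 - 2*(-203))/(-115 - 203)) = 1/(-33718 - 203*(-7 + 406)/(-318)) = 1/(-33718 - 203*(-1/318)*399) = 1/(-33718 + 26999/106) = 1/(-3547109/106) = -106/3547109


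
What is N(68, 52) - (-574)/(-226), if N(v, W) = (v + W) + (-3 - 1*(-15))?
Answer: 14629/113 ≈ 129.46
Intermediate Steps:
N(v, W) = 12 + W + v (N(v, W) = (W + v) + (-3 + 15) = (W + v) + 12 = 12 + W + v)
N(68, 52) - (-574)/(-226) = (12 + 52 + 68) - (-574)/(-226) = 132 - (-574)*(-1)/226 = 132 - 1*287/113 = 132 - 287/113 = 14629/113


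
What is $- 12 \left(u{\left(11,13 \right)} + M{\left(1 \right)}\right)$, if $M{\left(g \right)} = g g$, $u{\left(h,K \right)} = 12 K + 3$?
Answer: $-1920$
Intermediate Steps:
$u{\left(h,K \right)} = 3 + 12 K$
$M{\left(g \right)} = g^{2}$
$- 12 \left(u{\left(11,13 \right)} + M{\left(1 \right)}\right) = - 12 \left(\left(3 + 12 \cdot 13\right) + 1^{2}\right) = - 12 \left(\left(3 + 156\right) + 1\right) = - 12 \left(159 + 1\right) = \left(-12\right) 160 = -1920$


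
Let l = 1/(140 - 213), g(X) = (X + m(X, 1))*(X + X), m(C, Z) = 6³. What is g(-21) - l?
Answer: -597869/73 ≈ -8190.0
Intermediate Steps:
m(C, Z) = 216
g(X) = 2*X*(216 + X) (g(X) = (X + 216)*(X + X) = (216 + X)*(2*X) = 2*X*(216 + X))
l = -1/73 (l = 1/(-73) = -1/73 ≈ -0.013699)
g(-21) - l = 2*(-21)*(216 - 21) - 1*(-1/73) = 2*(-21)*195 + 1/73 = -8190 + 1/73 = -597869/73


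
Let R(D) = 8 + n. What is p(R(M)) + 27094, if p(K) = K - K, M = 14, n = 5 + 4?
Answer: 27094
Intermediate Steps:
n = 9
R(D) = 17 (R(D) = 8 + 9 = 17)
p(K) = 0
p(R(M)) + 27094 = 0 + 27094 = 27094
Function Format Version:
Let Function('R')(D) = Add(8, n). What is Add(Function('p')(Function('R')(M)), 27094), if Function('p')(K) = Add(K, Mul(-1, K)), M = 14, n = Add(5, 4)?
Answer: 27094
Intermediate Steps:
n = 9
Function('R')(D) = 17 (Function('R')(D) = Add(8, 9) = 17)
Function('p')(K) = 0
Add(Function('p')(Function('R')(M)), 27094) = Add(0, 27094) = 27094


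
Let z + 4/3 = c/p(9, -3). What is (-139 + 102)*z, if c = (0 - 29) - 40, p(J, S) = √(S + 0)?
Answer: 148/3 - 851*I*√3 ≈ 49.333 - 1474.0*I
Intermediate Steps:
p(J, S) = √S
c = -69 (c = -29 - 40 = -69)
z = -4/3 + 23*I*√3 (z = -4/3 - 69*(-I*√3/3) = -4/3 - (-23)*I*√3 = -4/3 + 23*I*√3 ≈ -1.3333 + 39.837*I)
(-139 + 102)*z = (-139 + 102)*(-4/3 + 23*I*√3) = -37*(-4/3 + 23*I*√3) = 148/3 - 851*I*√3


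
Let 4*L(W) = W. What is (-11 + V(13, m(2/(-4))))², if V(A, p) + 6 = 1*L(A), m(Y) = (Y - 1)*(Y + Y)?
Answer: 3025/16 ≈ 189.06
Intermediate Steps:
L(W) = W/4
m(Y) = 2*Y*(-1 + Y) (m(Y) = (-1 + Y)*(2*Y) = 2*Y*(-1 + Y))
V(A, p) = -6 + A/4 (V(A, p) = -6 + 1*(A/4) = -6 + A/4)
(-11 + V(13, m(2/(-4))))² = (-11 + (-6 + (¼)*13))² = (-11 + (-6 + 13/4))² = (-11 - 11/4)² = (-55/4)² = 3025/16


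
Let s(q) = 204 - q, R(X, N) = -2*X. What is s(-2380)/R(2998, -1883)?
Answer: -646/1499 ≈ -0.43095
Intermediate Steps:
s(-2380)/R(2998, -1883) = (204 - 1*(-2380))/((-2*2998)) = (204 + 2380)/(-5996) = 2584*(-1/5996) = -646/1499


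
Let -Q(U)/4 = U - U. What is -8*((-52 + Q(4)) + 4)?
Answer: 384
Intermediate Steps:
Q(U) = 0 (Q(U) = -4*(U - U) = -4*0 = 0)
-8*((-52 + Q(4)) + 4) = -8*((-52 + 0) + 4) = -8*(-52 + 4) = -8*(-48) = 384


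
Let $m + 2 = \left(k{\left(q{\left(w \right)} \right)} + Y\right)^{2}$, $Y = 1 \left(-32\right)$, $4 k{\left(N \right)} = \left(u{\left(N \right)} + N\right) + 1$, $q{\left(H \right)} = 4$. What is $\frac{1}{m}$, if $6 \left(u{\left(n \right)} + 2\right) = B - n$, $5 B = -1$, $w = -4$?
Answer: $\frac{1600}{1576849} \approx 0.0010147$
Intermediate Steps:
$B = - \frac{1}{5}$ ($B = \frac{1}{5} \left(-1\right) = - \frac{1}{5} \approx -0.2$)
$u{\left(n \right)} = - \frac{61}{30} - \frac{n}{6}$ ($u{\left(n \right)} = -2 + \frac{- \frac{1}{5} - n}{6} = -2 - \left(\frac{1}{30} + \frac{n}{6}\right) = - \frac{61}{30} - \frac{n}{6}$)
$k{\left(N \right)} = - \frac{31}{120} + \frac{5 N}{24}$ ($k{\left(N \right)} = \frac{\left(\left(- \frac{61}{30} - \frac{N}{6}\right) + N\right) + 1}{4} = \frac{\left(- \frac{61}{30} + \frac{5 N}{6}\right) + 1}{4} = \frac{- \frac{31}{30} + \frac{5 N}{6}}{4} = - \frac{31}{120} + \frac{5 N}{24}$)
$Y = -32$
$m = \frac{1576849}{1600}$ ($m = -2 + \left(\left(- \frac{31}{120} + \frac{5}{24} \cdot 4\right) - 32\right)^{2} = -2 + \left(\left(- \frac{31}{120} + \frac{5}{6}\right) - 32\right)^{2} = -2 + \left(\frac{23}{40} - 32\right)^{2} = -2 + \left(- \frac{1257}{40}\right)^{2} = -2 + \frac{1580049}{1600} = \frac{1576849}{1600} \approx 985.53$)
$\frac{1}{m} = \frac{1}{\frac{1576849}{1600}} = \frac{1600}{1576849}$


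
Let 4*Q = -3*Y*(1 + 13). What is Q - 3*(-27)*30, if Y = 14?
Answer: 2283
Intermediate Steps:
Q = -147 (Q = (-42*(1 + 13))/4 = (-42*14)/4 = (-3*196)/4 = (¼)*(-588) = -147)
Q - 3*(-27)*30 = -147 - 3*(-27)*30 = -147 + 81*30 = -147 + 2430 = 2283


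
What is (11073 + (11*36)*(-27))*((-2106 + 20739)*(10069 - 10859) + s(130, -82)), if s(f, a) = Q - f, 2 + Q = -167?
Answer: -5608460589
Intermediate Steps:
Q = -169 (Q = -2 - 167 = -169)
s(f, a) = -169 - f
(11073 + (11*36)*(-27))*((-2106 + 20739)*(10069 - 10859) + s(130, -82)) = (11073 + (11*36)*(-27))*((-2106 + 20739)*(10069 - 10859) + (-169 - 1*130)) = (11073 + 396*(-27))*(18633*(-790) + (-169 - 130)) = (11073 - 10692)*(-14720070 - 299) = 381*(-14720369) = -5608460589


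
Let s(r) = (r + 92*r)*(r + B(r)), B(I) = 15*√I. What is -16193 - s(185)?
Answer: -3199118 - 258075*√185 ≈ -6.7093e+6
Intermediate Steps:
s(r) = 93*r*(r + 15*√r) (s(r) = (r + 92*r)*(r + 15*√r) = (93*r)*(r + 15*√r) = 93*r*(r + 15*√r))
-16193 - s(185) = -16193 - 93*185*(185 + 15*√185) = -16193 - (3182925 + 258075*√185) = -16193 + (-3182925 - 258075*√185) = -3199118 - 258075*√185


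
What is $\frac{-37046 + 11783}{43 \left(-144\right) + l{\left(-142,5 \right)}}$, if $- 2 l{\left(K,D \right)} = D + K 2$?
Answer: $\frac{5614}{1345} \approx 4.174$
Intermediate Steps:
$l{\left(K,D \right)} = - K - \frac{D}{2}$ ($l{\left(K,D \right)} = - \frac{D + K 2}{2} = - \frac{D + 2 K}{2} = - K - \frac{D}{2}$)
$\frac{-37046 + 11783}{43 \left(-144\right) + l{\left(-142,5 \right)}} = \frac{-37046 + 11783}{43 \left(-144\right) - - \frac{279}{2}} = - \frac{25263}{-6192 + \left(142 - \frac{5}{2}\right)} = - \frac{25263}{-6192 + \frac{279}{2}} = - \frac{25263}{- \frac{12105}{2}} = \left(-25263\right) \left(- \frac{2}{12105}\right) = \frac{5614}{1345}$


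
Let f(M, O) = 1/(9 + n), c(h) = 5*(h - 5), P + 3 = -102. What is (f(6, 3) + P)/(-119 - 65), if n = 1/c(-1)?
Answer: 28215/49496 ≈ 0.57005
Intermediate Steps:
P = -105 (P = -3 - 102 = -105)
c(h) = -25 + 5*h (c(h) = 5*(-5 + h) = -25 + 5*h)
n = -1/30 (n = 1/(-25 + 5*(-1)) = 1/(-25 - 5) = 1/(-30) = -1/30 ≈ -0.033333)
f(M, O) = 30/269 (f(M, O) = 1/(9 - 1/30) = 1/(269/30) = 30/269)
(f(6, 3) + P)/(-119 - 65) = (30/269 - 105)/(-119 - 65) = -28215/269/(-184) = -1/184*(-28215/269) = 28215/49496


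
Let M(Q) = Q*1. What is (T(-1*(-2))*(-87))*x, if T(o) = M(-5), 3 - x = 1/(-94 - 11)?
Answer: 9164/7 ≈ 1309.1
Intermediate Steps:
M(Q) = Q
x = 316/105 (x = 3 - 1/(-94 - 11) = 3 - 1/(-105) = 3 - 1*(-1/105) = 3 + 1/105 = 316/105 ≈ 3.0095)
T(o) = -5
(T(-1*(-2))*(-87))*x = -5*(-87)*(316/105) = 435*(316/105) = 9164/7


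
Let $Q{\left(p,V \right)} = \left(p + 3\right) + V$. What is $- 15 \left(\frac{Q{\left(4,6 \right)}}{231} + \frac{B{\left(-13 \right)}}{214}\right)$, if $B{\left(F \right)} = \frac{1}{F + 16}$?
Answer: $- \frac{14295}{16478} \approx -0.86752$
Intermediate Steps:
$Q{\left(p,V \right)} = 3 + V + p$ ($Q{\left(p,V \right)} = \left(3 + p\right) + V = 3 + V + p$)
$B{\left(F \right)} = \frac{1}{16 + F}$
$- 15 \left(\frac{Q{\left(4,6 \right)}}{231} + \frac{B{\left(-13 \right)}}{214}\right) = - 15 \left(\frac{3 + 6 + 4}{231} + \frac{1}{\left(16 - 13\right) 214}\right) = - 15 \left(13 \cdot \frac{1}{231} + \frac{1}{3} \cdot \frac{1}{214}\right) = - 15 \left(\frac{13}{231} + \frac{1}{3} \cdot \frac{1}{214}\right) = - 15 \left(\frac{13}{231} + \frac{1}{642}\right) = \left(-15\right) \frac{953}{16478} = - \frac{14295}{16478}$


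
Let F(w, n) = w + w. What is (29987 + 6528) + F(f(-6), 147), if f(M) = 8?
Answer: 36531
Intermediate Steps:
F(w, n) = 2*w
(29987 + 6528) + F(f(-6), 147) = (29987 + 6528) + 2*8 = 36515 + 16 = 36531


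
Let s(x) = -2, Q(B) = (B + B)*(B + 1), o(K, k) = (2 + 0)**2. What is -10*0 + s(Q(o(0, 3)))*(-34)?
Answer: 68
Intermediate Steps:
o(K, k) = 4 (o(K, k) = 2**2 = 4)
Q(B) = 2*B*(1 + B) (Q(B) = (2*B)*(1 + B) = 2*B*(1 + B))
-10*0 + s(Q(o(0, 3)))*(-34) = -10*0 - 2*(-34) = 0 + 68 = 68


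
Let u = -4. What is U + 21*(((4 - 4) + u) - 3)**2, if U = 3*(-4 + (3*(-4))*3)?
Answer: 909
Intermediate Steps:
U = -120 (U = 3*(-4 - 12*3) = 3*(-4 - 36) = 3*(-40) = -120)
U + 21*(((4 - 4) + u) - 3)**2 = -120 + 21*(((4 - 4) - 4) - 3)**2 = -120 + 21*((0 - 4) - 3)**2 = -120 + 21*(-4 - 3)**2 = -120 + 21*(-7)**2 = -120 + 21*49 = -120 + 1029 = 909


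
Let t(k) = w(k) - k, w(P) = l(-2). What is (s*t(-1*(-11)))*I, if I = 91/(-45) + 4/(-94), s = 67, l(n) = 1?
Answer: 585178/423 ≈ 1383.4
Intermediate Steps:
w(P) = 1
t(k) = 1 - k
I = -4367/2115 (I = 91*(-1/45) + 4*(-1/94) = -91/45 - 2/47 = -4367/2115 ≈ -2.0648)
(s*t(-1*(-11)))*I = (67*(1 - (-1)*(-11)))*(-4367/2115) = (67*(1 - 1*11))*(-4367/2115) = (67*(1 - 11))*(-4367/2115) = (67*(-10))*(-4367/2115) = -670*(-4367/2115) = 585178/423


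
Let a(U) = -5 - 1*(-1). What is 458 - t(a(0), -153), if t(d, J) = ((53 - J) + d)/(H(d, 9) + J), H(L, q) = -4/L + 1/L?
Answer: 279730/609 ≈ 459.33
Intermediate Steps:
a(U) = -4 (a(U) = -5 + 1 = -4)
H(L, q) = -3/L (H(L, q) = -4/L + 1/L = -3/L)
t(d, J) = (53 + d - J)/(J - 3/d) (t(d, J) = ((53 - J) + d)/(-3/d + J) = (53 + d - J)/(J - 3/d))
458 - t(a(0), -153) = 458 - (-4)*(53 - 4 - 1*(-153))/(-3 - 153*(-4)) = 458 - (-4)*(53 - 4 + 153)/(-3 + 612) = 458 - (-4)*202/609 = 458 - 1*(-808/609) = 458 + 808/609 = 279730/609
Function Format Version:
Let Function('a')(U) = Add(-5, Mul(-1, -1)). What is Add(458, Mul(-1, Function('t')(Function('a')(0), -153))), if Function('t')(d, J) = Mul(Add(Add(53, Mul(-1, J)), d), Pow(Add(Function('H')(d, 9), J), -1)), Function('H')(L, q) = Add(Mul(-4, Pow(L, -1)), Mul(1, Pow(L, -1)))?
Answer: Rational(279730, 609) ≈ 459.33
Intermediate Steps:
Function('a')(U) = -4 (Function('a')(U) = Add(-5, 1) = -4)
Function('H')(L, q) = Mul(-3, Pow(L, -1)) (Function('H')(L, q) = Add(Mul(-4, Pow(L, -1)), Pow(L, -1)) = Mul(-3, Pow(L, -1)))
Function('t')(d, J) = Mul(Pow(Add(J, Mul(-3, Pow(d, -1))), -1), Add(53, d, Mul(-1, J))) (Function('t')(d, J) = Mul(Add(Add(53, Mul(-1, J)), d), Pow(Add(Mul(-3, Pow(d, -1)), J), -1)) = Mul(Add(53, d, Mul(-1, J)), Pow(Add(J, Mul(-3, Pow(d, -1))), -1)) = Mul(Pow(Add(J, Mul(-3, Pow(d, -1))), -1), Add(53, d, Mul(-1, J))))
Add(458, Mul(-1, Function('t')(Function('a')(0), -153))) = Add(458, Mul(-1, Mul(-4, Pow(Add(-3, Mul(-153, -4)), -1), Add(53, -4, Mul(-1, -153))))) = Add(458, Mul(-1, Mul(-4, Pow(Add(-3, 612), -1), Add(53, -4, 153)))) = Add(458, Mul(-1, Mul(-4, Pow(609, -1), 202))) = Add(458, Mul(-1, Mul(-4, Rational(1, 609), 202))) = Add(458, Mul(-1, Rational(-808, 609))) = Add(458, Rational(808, 609)) = Rational(279730, 609)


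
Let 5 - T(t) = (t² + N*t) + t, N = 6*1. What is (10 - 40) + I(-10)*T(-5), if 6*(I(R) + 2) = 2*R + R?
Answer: -135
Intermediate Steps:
I(R) = -2 + R/2 (I(R) = -2 + (2*R + R)/6 = -2 + (3*R)/6 = -2 + R/2)
N = 6
T(t) = 5 - t² - 7*t (T(t) = 5 - ((t² + 6*t) + t) = 5 - (t² + 7*t) = 5 + (-t² - 7*t) = 5 - t² - 7*t)
(10 - 40) + I(-10)*T(-5) = (10 - 40) + (-2 + (½)*(-10))*(5 - 1*(-5)² - 7*(-5)) = -30 + (-2 - 5)*(5 - 1*25 + 35) = -30 - 7*(5 - 25 + 35) = -30 - 7*15 = -30 - 105 = -135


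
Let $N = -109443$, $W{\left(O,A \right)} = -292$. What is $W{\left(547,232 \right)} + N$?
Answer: $-109735$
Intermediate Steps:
$W{\left(547,232 \right)} + N = -292 - 109443 = -109735$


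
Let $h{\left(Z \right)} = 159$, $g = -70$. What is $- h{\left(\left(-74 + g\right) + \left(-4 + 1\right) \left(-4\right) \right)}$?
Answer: $-159$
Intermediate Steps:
$- h{\left(\left(-74 + g\right) + \left(-4 + 1\right) \left(-4\right) \right)} = \left(-1\right) 159 = -159$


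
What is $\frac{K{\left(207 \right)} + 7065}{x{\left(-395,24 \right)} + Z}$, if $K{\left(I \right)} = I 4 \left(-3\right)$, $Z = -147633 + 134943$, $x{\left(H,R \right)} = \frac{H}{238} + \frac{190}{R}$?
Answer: $- \frac{6541668}{18112385} \approx -0.36117$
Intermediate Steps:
$x{\left(H,R \right)} = \frac{190}{R} + \frac{H}{238}$ ($x{\left(H,R \right)} = H \frac{1}{238} + \frac{190}{R} = \frac{H}{238} + \frac{190}{R} = \frac{190}{R} + \frac{H}{238}$)
$Z = -12690$
$K{\left(I \right)} = - 12 I$ ($K{\left(I \right)} = 4 I \left(-3\right) = - 12 I$)
$\frac{K{\left(207 \right)} + 7065}{x{\left(-395,24 \right)} + Z} = \frac{\left(-12\right) 207 + 7065}{\left(\frac{190}{24} + \frac{1}{238} \left(-395\right)\right) - 12690} = \frac{-2484 + 7065}{\left(190 \cdot \frac{1}{24} - \frac{395}{238}\right) - 12690} = \frac{4581}{\left(\frac{95}{12} - \frac{395}{238}\right) - 12690} = \frac{4581}{\frac{8935}{1428} - 12690} = \frac{4581}{- \frac{18112385}{1428}} = 4581 \left(- \frac{1428}{18112385}\right) = - \frac{6541668}{18112385}$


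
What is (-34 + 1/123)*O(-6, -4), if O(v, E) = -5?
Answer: 20905/123 ≈ 169.96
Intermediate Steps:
(-34 + 1/123)*O(-6, -4) = (-34 + 1/123)*(-5) = -4181/123*(-5) = 20905/123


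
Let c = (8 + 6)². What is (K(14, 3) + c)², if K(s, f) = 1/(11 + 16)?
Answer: 28015849/729 ≈ 38431.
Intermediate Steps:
K(s, f) = 1/27
c = 196 (c = 14² = 196)
(K(14, 3) + c)² = (1/27 + 196)² = (5293/27)² = 28015849/729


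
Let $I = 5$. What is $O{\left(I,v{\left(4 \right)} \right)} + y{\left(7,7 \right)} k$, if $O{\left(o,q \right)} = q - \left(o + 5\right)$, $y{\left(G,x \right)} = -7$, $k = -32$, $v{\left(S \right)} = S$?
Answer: $218$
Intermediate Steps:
$O{\left(o,q \right)} = -5 + q - o$ ($O{\left(o,q \right)} = q - \left(5 + o\right) = -5 + q - o$)
$O{\left(I,v{\left(4 \right)} \right)} + y{\left(7,7 \right)} k = \left(-5 + 4 - 5\right) - -224 = \left(-5 + 4 - 5\right) + 224 = -6 + 224 = 218$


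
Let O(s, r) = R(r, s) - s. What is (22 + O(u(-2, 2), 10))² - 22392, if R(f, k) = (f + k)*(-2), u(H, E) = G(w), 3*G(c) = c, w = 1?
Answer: -22391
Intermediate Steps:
G(c) = c/3
u(H, E) = ⅓ (u(H, E) = (⅓)*1 = ⅓)
R(f, k) = -2*f - 2*k
O(s, r) = -3*s - 2*r (O(s, r) = (-2*r - 2*s) - s = -3*s - 2*r)
(22 + O(u(-2, 2), 10))² - 22392 = (22 + (-3*⅓ - 2*10))² - 22392 = (22 + (-1 - 20))² - 22392 = (22 - 21)² - 22392 = 1² - 22392 = 1 - 22392 = -22391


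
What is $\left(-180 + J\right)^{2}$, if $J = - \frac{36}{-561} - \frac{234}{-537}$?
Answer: $\frac{36100942660836}{1120441729} \approx 32220.0$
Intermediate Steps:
$J = \frac{16734}{33473}$ ($J = \left(-36\right) \left(- \frac{1}{561}\right) - - \frac{78}{179} = \frac{12}{187} + \frac{78}{179} = \frac{16734}{33473} \approx 0.49993$)
$\left(-180 + J\right)^{2} = \left(-180 + \frac{16734}{33473}\right)^{2} = \left(- \frac{6008406}{33473}\right)^{2} = \frac{36100942660836}{1120441729}$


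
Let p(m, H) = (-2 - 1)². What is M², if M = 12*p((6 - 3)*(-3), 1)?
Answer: 11664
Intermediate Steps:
p(m, H) = 9 (p(m, H) = (-3)² = 9)
M = 108 (M = 12*9 = 108)
M² = 108² = 11664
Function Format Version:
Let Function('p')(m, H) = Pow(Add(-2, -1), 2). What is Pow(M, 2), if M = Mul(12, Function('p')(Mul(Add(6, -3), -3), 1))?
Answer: 11664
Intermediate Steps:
Function('p')(m, H) = 9 (Function('p')(m, H) = Pow(-3, 2) = 9)
M = 108 (M = Mul(12, 9) = 108)
Pow(M, 2) = Pow(108, 2) = 11664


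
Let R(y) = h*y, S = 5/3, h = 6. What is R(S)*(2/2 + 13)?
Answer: 140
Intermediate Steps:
S = 5/3 (S = 5*(⅓) = 5/3 ≈ 1.6667)
R(y) = 6*y
R(S)*(2/2 + 13) = (6*(5/3))*(2/2 + 13) = 10*(2*(½) + 13) = 10*(1 + 13) = 10*14 = 140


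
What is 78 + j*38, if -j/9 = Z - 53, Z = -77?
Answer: 44538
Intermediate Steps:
j = 1170 (j = -9*(-77 - 53) = -9*(-130) = 1170)
78 + j*38 = 78 + 1170*38 = 78 + 44460 = 44538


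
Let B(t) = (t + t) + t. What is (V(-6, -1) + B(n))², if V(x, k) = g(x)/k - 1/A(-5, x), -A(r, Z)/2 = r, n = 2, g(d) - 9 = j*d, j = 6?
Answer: 108241/100 ≈ 1082.4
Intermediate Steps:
g(d) = 9 + 6*d
A(r, Z) = -2*r
B(t) = 3*t (B(t) = 2*t + t = 3*t)
V(x, k) = -⅒ + (9 + 6*x)/k (V(x, k) = (9 + 6*x)/k - 1/((-2*(-5))) = (9 + 6*x)/k - 1/10 = (9 + 6*x)/k - 1*⅒ = (9 + 6*x)/k - ⅒ = -⅒ + (9 + 6*x)/k)
(V(-6, -1) + B(n))² = ((⅒)*(90 - 1*(-1) + 60*(-6))/(-1) + 3*2)² = ((⅒)*(-1)*(90 + 1 - 360) + 6)² = ((⅒)*(-1)*(-269) + 6)² = (269/10 + 6)² = (329/10)² = 108241/100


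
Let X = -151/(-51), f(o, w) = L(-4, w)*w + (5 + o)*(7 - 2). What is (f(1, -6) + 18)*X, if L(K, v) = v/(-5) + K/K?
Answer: 8758/85 ≈ 103.04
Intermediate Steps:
L(K, v) = 1 - v/5 (L(K, v) = v*(-⅕) + 1 = -v/5 + 1 = 1 - v/5)
f(o, w) = 25 + 5*o + w*(1 - w/5) (f(o, w) = (1 - w/5)*w + (5 + o)*(7 - 2) = w*(1 - w/5) + (5 + o)*5 = w*(1 - w/5) + (25 + 5*o) = 25 + 5*o + w*(1 - w/5))
X = 151/51 (X = -151*(-1/51) = 151/51 ≈ 2.9608)
(f(1, -6) + 18)*X = ((25 + 5*1 - ⅕*(-6)*(-5 - 6)) + 18)*(151/51) = ((25 + 5 - ⅕*(-6)*(-11)) + 18)*(151/51) = ((25 + 5 - 66/5) + 18)*(151/51) = (84/5 + 18)*(151/51) = (174/5)*(151/51) = 8758/85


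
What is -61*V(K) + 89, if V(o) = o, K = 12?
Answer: -643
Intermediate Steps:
-61*V(K) + 89 = -61*12 + 89 = -732 + 89 = -643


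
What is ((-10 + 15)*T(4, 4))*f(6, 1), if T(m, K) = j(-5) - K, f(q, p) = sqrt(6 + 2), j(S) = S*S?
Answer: 210*sqrt(2) ≈ 296.98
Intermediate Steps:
j(S) = S**2
f(q, p) = 2*sqrt(2) (f(q, p) = sqrt(8) = 2*sqrt(2))
T(m, K) = 25 - K (T(m, K) = (-5)**2 - K = 25 - K)
((-10 + 15)*T(4, 4))*f(6, 1) = ((-10 + 15)*(25 - 1*4))*(2*sqrt(2)) = (5*(25 - 4))*(2*sqrt(2)) = (5*21)*(2*sqrt(2)) = 105*(2*sqrt(2)) = 210*sqrt(2)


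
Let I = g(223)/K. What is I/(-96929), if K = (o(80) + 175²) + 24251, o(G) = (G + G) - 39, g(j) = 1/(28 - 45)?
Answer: 1/90623671621 ≈ 1.1035e-11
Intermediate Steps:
g(j) = -1/17 (g(j) = 1/(-17) = -1/17)
o(G) = -39 + 2*G (o(G) = 2*G - 39 = -39 + 2*G)
K = 54997 (K = ((-39 + 2*80) + 175²) + 24251 = ((-39 + 160) + 30625) + 24251 = (121 + 30625) + 24251 = 30746 + 24251 = 54997)
I = -1/934949 (I = -1/17/54997 = -1/17*1/54997 = -1/934949 ≈ -1.0696e-6)
I/(-96929) = -1/934949/(-96929) = -1/934949*(-1/96929) = 1/90623671621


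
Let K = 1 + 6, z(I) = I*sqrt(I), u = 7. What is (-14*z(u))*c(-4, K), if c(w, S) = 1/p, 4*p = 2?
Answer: -196*sqrt(7) ≈ -518.57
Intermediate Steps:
z(I) = I**(3/2)
p = 1/2 (p = (1/4)*2 = 1/2 ≈ 0.50000)
K = 7
c(w, S) = 2 (c(w, S) = 1/(1/2) = 2)
(-14*z(u))*c(-4, K) = -98*sqrt(7)*2 = -196*sqrt(7)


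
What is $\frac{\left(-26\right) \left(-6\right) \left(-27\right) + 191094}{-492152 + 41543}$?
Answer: $- \frac{62294}{150203} \approx -0.41473$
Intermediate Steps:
$\frac{\left(-26\right) \left(-6\right) \left(-27\right) + 191094}{-492152 + 41543} = \frac{156 \left(-27\right) + 191094}{-450609} = \left(-4212 + 191094\right) \left(- \frac{1}{450609}\right) = 186882 \left(- \frac{1}{450609}\right) = - \frac{62294}{150203}$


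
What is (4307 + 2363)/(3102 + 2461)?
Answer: 6670/5563 ≈ 1.1990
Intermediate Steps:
(4307 + 2363)/(3102 + 2461) = 6670/5563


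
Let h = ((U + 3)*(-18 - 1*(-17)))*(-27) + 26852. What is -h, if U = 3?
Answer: -27014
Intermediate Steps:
h = 27014 (h = ((3 + 3)*(-18 - 1*(-17)))*(-27) + 26852 = (6*(-18 + 17))*(-27) + 26852 = (6*(-1))*(-27) + 26852 = -6*(-27) + 26852 = 162 + 26852 = 27014)
-h = -1*27014 = -27014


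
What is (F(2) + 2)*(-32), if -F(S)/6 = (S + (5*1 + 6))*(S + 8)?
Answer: 24896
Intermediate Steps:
F(S) = -6*(8 + S)*(11 + S) (F(S) = -6*(S + (5*1 + 6))*(S + 8) = -6*(S + (5 + 6))*(8 + S) = -6*(S + 11)*(8 + S) = -6*(11 + S)*(8 + S) = -6*(8 + S)*(11 + S))
(F(2) + 2)*(-32) = ((-528 - 114*2 - 6*2²) + 2)*(-32) = ((-528 - 228 - 6*4) + 2)*(-32) = ((-528 - 228 - 24) + 2)*(-32) = (-780 + 2)*(-32) = -778*(-32) = 24896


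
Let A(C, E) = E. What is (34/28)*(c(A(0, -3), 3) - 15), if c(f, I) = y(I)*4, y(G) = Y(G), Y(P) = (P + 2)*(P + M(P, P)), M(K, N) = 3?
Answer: 255/2 ≈ 127.50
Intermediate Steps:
Y(P) = (2 + P)*(3 + P) (Y(P) = (P + 2)*(P + 3) = (2 + P)*(3 + P))
y(G) = 6 + G**2 + 5*G
c(f, I) = 24 + 4*I**2 + 20*I (c(f, I) = (6 + I**2 + 5*I)*4 = 24 + 4*I**2 + 20*I)
(34/28)*(c(A(0, -3), 3) - 15) = (34/28)*((24 + 4*3**2 + 20*3) - 15) = (34*(1/28))*((24 + 4*9 + 60) - 15) = 17*((24 + 36 + 60) - 15)/14 = 17*(120 - 15)/14 = (17/14)*105 = 255/2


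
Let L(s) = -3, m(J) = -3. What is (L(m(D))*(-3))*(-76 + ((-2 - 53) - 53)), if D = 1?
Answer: -1656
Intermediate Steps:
(L(m(D))*(-3))*(-76 + ((-2 - 53) - 53)) = (-3*(-3))*(-76 + ((-2 - 53) - 53)) = 9*(-76 + (-55 - 53)) = 9*(-76 - 108) = 9*(-184) = -1656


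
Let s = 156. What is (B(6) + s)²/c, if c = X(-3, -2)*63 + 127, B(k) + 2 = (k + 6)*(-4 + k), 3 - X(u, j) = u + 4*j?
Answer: 31684/1009 ≈ 31.401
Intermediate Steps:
X(u, j) = 3 - u - 4*j (X(u, j) = 3 - (u + 4*j) = 3 + (-u - 4*j) = 3 - u - 4*j)
B(k) = -2 + (-4 + k)*(6 + k) (B(k) = -2 + (k + 6)*(-4 + k) = -2 + (6 + k)*(-4 + k) = -2 + (-4 + k)*(6 + k))
c = 1009 (c = (3 - 1*(-3) - 4*(-2))*63 + 127 = (3 + 3 + 8)*63 + 127 = 14*63 + 127 = 882 + 127 = 1009)
(B(6) + s)²/c = ((-26 + 6² + 2*6) + 156)²/1009 = ((-26 + 36 + 12) + 156)²*(1/1009) = (22 + 156)²*(1/1009) = 178²*(1/1009) = 31684*(1/1009) = 31684/1009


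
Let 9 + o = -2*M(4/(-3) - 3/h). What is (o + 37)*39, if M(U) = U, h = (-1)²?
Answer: 1430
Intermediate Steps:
h = 1
o = -⅓ (o = -9 - 2*(4/(-3) - 3/1) = -9 - 2*(4*(-⅓) - 3*1) = -9 - 2*(-4/3 - 3) = -9 - 2*(-13/3) = -9 + 26/3 = -⅓ ≈ -0.33333)
(o + 37)*39 = (-⅓ + 37)*39 = (110/3)*39 = 1430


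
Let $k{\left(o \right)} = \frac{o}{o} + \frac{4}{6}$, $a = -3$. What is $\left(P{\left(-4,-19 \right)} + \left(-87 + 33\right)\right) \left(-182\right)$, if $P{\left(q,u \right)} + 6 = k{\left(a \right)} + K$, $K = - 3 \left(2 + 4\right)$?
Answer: $\frac{41678}{3} \approx 13893.0$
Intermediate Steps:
$k{\left(o \right)} = \frac{5}{3}$ ($k{\left(o \right)} = 1 + 4 \cdot \frac{1}{6} = 1 + \frac{2}{3} = \frac{5}{3}$)
$K = -18$ ($K = \left(-3\right) 6 = -18$)
$P{\left(q,u \right)} = - \frac{67}{3}$ ($P{\left(q,u \right)} = -6 + \left(\frac{5}{3} - 18\right) = -6 - \frac{49}{3} = - \frac{67}{3}$)
$\left(P{\left(-4,-19 \right)} + \left(-87 + 33\right)\right) \left(-182\right) = \left(- \frac{67}{3} + \left(-87 + 33\right)\right) \left(-182\right) = \left(- \frac{67}{3} - 54\right) \left(-182\right) = \left(- \frac{229}{3}\right) \left(-182\right) = \frac{41678}{3}$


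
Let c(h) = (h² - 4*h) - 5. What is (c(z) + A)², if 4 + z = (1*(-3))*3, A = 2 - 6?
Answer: 44944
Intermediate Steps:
A = -4
z = -13 (z = -4 + (1*(-3))*3 = -4 - 3*3 = -4 - 9 = -13)
c(h) = -5 + h² - 4*h
(c(z) + A)² = ((-5 + (-13)² - 4*(-13)) - 4)² = ((-5 + 169 + 52) - 4)² = (216 - 4)² = 212² = 44944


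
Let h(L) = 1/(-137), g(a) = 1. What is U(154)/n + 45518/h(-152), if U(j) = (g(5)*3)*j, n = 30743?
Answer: -191712302276/30743 ≈ -6.2360e+6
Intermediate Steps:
h(L) = -1/137
U(j) = 3*j (U(j) = (1*3)*j = 3*j)
U(154)/n + 45518/h(-152) = (3*154)/30743 + 45518/(-1/137) = 462*(1/30743) + 45518*(-137) = 462/30743 - 6235966 = -191712302276/30743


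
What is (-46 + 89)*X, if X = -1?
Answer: -43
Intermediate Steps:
(-46 + 89)*X = (-46 + 89)*(-1) = 43*(-1) = -43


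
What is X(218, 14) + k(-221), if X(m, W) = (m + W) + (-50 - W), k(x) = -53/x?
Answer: 37181/221 ≈ 168.24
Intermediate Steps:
X(m, W) = -50 + m (X(m, W) = (W + m) + (-50 - W) = -50 + m)
X(218, 14) + k(-221) = (-50 + 218) - 53/(-221) = 168 - 53*(-1/221) = 168 + 53/221 = 37181/221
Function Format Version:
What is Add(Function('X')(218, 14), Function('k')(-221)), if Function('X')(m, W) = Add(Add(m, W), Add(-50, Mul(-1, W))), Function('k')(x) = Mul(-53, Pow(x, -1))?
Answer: Rational(37181, 221) ≈ 168.24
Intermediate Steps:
Function('X')(m, W) = Add(-50, m) (Function('X')(m, W) = Add(Add(W, m), Add(-50, Mul(-1, W))) = Add(-50, m))
Add(Function('X')(218, 14), Function('k')(-221)) = Add(Add(-50, 218), Mul(-53, Pow(-221, -1))) = Add(168, Mul(-53, Rational(-1, 221))) = Add(168, Rational(53, 221)) = Rational(37181, 221)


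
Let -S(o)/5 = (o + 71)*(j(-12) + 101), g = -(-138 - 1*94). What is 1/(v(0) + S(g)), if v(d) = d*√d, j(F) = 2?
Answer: -1/156045 ≈ -6.4084e-6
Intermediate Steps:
v(d) = d^(3/2)
g = 232 (g = -(-138 - 94) = -1*(-232) = 232)
S(o) = -36565 - 515*o (S(o) = -5*(o + 71)*(2 + 101) = -5*(71 + o)*103 = -5*(7313 + 103*o) = -36565 - 515*o)
1/(v(0) + S(g)) = 1/(0^(3/2) + (-36565 - 515*232)) = 1/(0 + (-36565 - 119480)) = 1/(0 - 156045) = 1/(-156045) = -1/156045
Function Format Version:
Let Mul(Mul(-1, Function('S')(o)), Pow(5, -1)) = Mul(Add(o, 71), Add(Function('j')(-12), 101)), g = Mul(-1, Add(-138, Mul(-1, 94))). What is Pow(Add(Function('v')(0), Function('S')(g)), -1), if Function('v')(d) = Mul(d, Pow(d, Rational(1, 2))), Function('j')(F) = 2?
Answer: Rational(-1, 156045) ≈ -6.4084e-6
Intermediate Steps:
Function('v')(d) = Pow(d, Rational(3, 2))
g = 232 (g = Mul(-1, Add(-138, -94)) = Mul(-1, -232) = 232)
Function('S')(o) = Add(-36565, Mul(-515, o)) (Function('S')(o) = Mul(-5, Mul(Add(o, 71), Add(2, 101))) = Mul(-5, Mul(Add(71, o), 103)) = Mul(-5, Add(7313, Mul(103, o))) = Add(-36565, Mul(-515, o)))
Pow(Add(Function('v')(0), Function('S')(g)), -1) = Pow(Add(Pow(0, Rational(3, 2)), Add(-36565, Mul(-515, 232))), -1) = Pow(Add(0, Add(-36565, -119480)), -1) = Pow(Add(0, -156045), -1) = Pow(-156045, -1) = Rational(-1, 156045)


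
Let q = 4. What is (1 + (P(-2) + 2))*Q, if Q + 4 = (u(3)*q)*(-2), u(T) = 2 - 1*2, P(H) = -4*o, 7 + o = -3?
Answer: -172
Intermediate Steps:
o = -10 (o = -7 - 3 = -10)
P(H) = 40 (P(H) = -4*(-10) = 40)
u(T) = 0 (u(T) = 2 - 2 = 0)
Q = -4 (Q = -4 + (0*4)*(-2) = -4 + 0*(-2) = -4 + 0 = -4)
(1 + (P(-2) + 2))*Q = (1 + (40 + 2))*(-4) = (1 + 42)*(-4) = 43*(-4) = -172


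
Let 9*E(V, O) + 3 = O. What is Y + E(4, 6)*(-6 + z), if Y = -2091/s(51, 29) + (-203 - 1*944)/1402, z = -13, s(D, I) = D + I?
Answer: -5600533/168240 ≈ -33.289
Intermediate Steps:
E(V, O) = -⅓ + O/9
Y = -1511671/56080 (Y = -2091/(51 + 29) + (-203 - 1*944)/1402 = -2091/80 + (-203 - 944)*(1/1402) = -2091*1/80 - 1147*1/1402 = -2091/80 - 1147/1402 = -1511671/56080 ≈ -26.956)
Y + E(4, 6)*(-6 + z) = -1511671/56080 + (-⅓ + (⅑)*6)*(-6 - 13) = -1511671/56080 + (-⅓ + ⅔)*(-19) = -1511671/56080 + (⅓)*(-19) = -1511671/56080 - 19/3 = -5600533/168240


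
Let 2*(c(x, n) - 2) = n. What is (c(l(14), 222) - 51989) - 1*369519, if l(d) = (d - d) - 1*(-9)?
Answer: -421395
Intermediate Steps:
l(d) = 9 (l(d) = 0 + 9 = 9)
c(x, n) = 2 + n/2
(c(l(14), 222) - 51989) - 1*369519 = ((2 + (½)*222) - 51989) - 1*369519 = ((2 + 111) - 51989) - 369519 = (113 - 51989) - 369519 = -51876 - 369519 = -421395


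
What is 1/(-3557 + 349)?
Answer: -1/3208 ≈ -0.00031172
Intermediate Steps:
1/(-3557 + 349) = 1/(-3208) = -1/3208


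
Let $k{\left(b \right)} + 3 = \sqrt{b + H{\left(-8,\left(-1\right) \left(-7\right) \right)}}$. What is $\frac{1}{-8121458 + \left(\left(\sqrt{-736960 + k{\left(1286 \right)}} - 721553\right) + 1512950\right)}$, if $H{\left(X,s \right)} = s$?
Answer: $- \frac{1}{7330061 - i \sqrt{736963 - \sqrt{1293}}} \approx -1.3642 \cdot 10^{-7} - 1.5977 \cdot 10^{-11} i$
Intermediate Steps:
$k{\left(b \right)} = -3 + \sqrt{7 + b}$ ($k{\left(b \right)} = -3 + \sqrt{b - -7} = -3 + \sqrt{b + 7} = -3 + \sqrt{7 + b}$)
$\frac{1}{-8121458 + \left(\left(\sqrt{-736960 + k{\left(1286 \right)}} - 721553\right) + 1512950\right)} = \frac{1}{-8121458 + \left(\left(\sqrt{-736960 - \left(3 - \sqrt{7 + 1286}\right)} - 721553\right) + 1512950\right)} = \frac{1}{-8121458 + \left(\left(\sqrt{-736960 - \left(3 - \sqrt{1293}\right)} - 721553\right) + 1512950\right)} = \frac{1}{-8121458 + \left(\left(\sqrt{-736963 + \sqrt{1293}} - 721553\right) + 1512950\right)} = \frac{1}{-8121458 + \left(\left(-721553 + \sqrt{-736963 + \sqrt{1293}}\right) + 1512950\right)} = \frac{1}{-8121458 + \left(791397 + \sqrt{-736963 + \sqrt{1293}}\right)} = \frac{1}{-7330061 + \sqrt{-736963 + \sqrt{1293}}}$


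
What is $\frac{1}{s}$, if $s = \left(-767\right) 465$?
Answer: $- \frac{1}{356655} \approx -2.8038 \cdot 10^{-6}$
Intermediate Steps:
$s = -356655$
$\frac{1}{s} = \frac{1}{-356655} = - \frac{1}{356655}$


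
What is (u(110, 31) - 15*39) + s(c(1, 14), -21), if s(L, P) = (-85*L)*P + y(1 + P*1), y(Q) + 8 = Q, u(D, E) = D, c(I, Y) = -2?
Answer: -4073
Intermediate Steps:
y(Q) = -8 + Q
s(L, P) = -7 + P - 85*L*P (s(L, P) = (-85*L)*P + (-8 + (1 + P*1)) = -85*L*P + (-8 + (1 + P)) = -85*L*P + (-7 + P) = -7 + P - 85*L*P)
(u(110, 31) - 15*39) + s(c(1, 14), -21) = (110 - 15*39) + (-7 - 21 - 85*(-2)*(-21)) = (110 - 585) + (-7 - 21 - 3570) = -475 - 3598 = -4073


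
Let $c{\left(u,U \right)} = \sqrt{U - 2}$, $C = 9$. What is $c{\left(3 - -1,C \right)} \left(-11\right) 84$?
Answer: $- 924 \sqrt{7} \approx -2444.7$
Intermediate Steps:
$c{\left(u,U \right)} = \sqrt{-2 + U}$
$c{\left(3 - -1,C \right)} \left(-11\right) 84 = \sqrt{-2 + 9} \left(-11\right) 84 = \sqrt{7} \left(-11\right) 84 = - 11 \sqrt{7} \cdot 84 = - 924 \sqrt{7}$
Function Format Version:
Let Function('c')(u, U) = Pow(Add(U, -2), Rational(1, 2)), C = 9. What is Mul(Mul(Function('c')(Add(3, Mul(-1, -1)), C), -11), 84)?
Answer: Mul(-924, Pow(7, Rational(1, 2))) ≈ -2444.7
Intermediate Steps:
Function('c')(u, U) = Pow(Add(-2, U), Rational(1, 2))
Mul(Mul(Function('c')(Add(3, Mul(-1, -1)), C), -11), 84) = Mul(Mul(Pow(Add(-2, 9), Rational(1, 2)), -11), 84) = Mul(Mul(Pow(7, Rational(1, 2)), -11), 84) = Mul(Mul(-11, Pow(7, Rational(1, 2))), 84) = Mul(-924, Pow(7, Rational(1, 2)))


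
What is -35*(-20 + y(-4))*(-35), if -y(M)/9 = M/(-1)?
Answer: -68600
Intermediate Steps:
y(M) = 9*M (y(M) = -9*M/(-1) = -9*M*(-1) = -(-9)*M = 9*M)
-35*(-20 + y(-4))*(-35) = -35*(-20 + 9*(-4))*(-35) = -35*(-20 - 36)*(-35) = -(-1960)*(-35) = -35*1960 = -68600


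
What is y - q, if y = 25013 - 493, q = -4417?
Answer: 28937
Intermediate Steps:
y = 24520
y - q = 24520 - 1*(-4417) = 24520 + 4417 = 28937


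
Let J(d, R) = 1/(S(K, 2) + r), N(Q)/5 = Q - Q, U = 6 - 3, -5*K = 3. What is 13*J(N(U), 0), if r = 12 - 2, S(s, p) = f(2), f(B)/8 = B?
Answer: 1/2 ≈ 0.50000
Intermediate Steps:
f(B) = 8*B
K = -3/5 (K = -1/5*3 = -3/5 ≈ -0.60000)
U = 3
S(s, p) = 16 (S(s, p) = 8*2 = 16)
N(Q) = 0 (N(Q) = 5*(Q - Q) = 5*0 = 0)
r = 10
J(d, R) = 1/26 (J(d, R) = 1/(16 + 10) = 1/26)
13*J(N(U), 0) = 13*(1/26) = 1/2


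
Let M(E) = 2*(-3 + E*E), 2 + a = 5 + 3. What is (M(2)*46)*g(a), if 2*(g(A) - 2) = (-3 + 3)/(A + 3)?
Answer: 184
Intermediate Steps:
a = 6 (a = -2 + (5 + 3) = -2 + 8 = 6)
g(A) = 2 (g(A) = 2 + ((-3 + 3)/(A + 3))/2 = 2 + (0/(3 + A))/2 = 2 + (½)*0 = 2 + 0 = 2)
M(E) = -6 + 2*E² (M(E) = 2*(-3 + E²) = -6 + 2*E²)
(M(2)*46)*g(a) = ((-6 + 2*2²)*46)*2 = ((-6 + 2*4)*46)*2 = ((-6 + 8)*46)*2 = (2*46)*2 = 92*2 = 184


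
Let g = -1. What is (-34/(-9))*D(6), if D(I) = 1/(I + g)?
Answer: 34/45 ≈ 0.75556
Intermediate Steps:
D(I) = 1/(-1 + I) (D(I) = 1/(I - 1) = 1/(-1 + I))
(-34/(-9))*D(6) = (-34/(-9))/(-1 + 6) = -34*(-⅑)/5 = (34/9)*(⅕) = 34/45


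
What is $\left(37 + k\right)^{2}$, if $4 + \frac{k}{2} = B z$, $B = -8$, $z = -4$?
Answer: $8649$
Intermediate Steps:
$k = 56$ ($k = -8 + 2 \left(\left(-8\right) \left(-4\right)\right) = -8 + 2 \cdot 32 = -8 + 64 = 56$)
$\left(37 + k\right)^{2} = \left(37 + 56\right)^{2} = 93^{2} = 8649$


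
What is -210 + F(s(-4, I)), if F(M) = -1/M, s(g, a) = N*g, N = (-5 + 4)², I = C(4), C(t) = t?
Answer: -839/4 ≈ -209.75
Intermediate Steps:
I = 4
N = 1 (N = (-1)² = 1)
s(g, a) = g (s(g, a) = 1*g = g)
-210 + F(s(-4, I)) = -210 - 1/(-4) = -210 - 1*(-¼) = -210 + ¼ = -839/4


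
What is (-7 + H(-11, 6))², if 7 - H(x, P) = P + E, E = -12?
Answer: 36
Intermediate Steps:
H(x, P) = 19 - P (H(x, P) = 7 - (P - 12) = 7 - (-12 + P) = 7 + (12 - P) = 19 - P)
(-7 + H(-11, 6))² = (-7 + (19 - 1*6))² = (-7 + (19 - 6))² = (-7 + 13)² = 6² = 36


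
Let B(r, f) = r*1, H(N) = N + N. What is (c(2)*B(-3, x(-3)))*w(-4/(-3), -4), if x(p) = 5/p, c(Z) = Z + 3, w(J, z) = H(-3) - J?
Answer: 110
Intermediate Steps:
H(N) = 2*N
w(J, z) = -6 - J (w(J, z) = 2*(-3) - J = -6 - J)
c(Z) = 3 + Z
B(r, f) = r
(c(2)*B(-3, x(-3)))*w(-4/(-3), -4) = ((3 + 2)*(-3))*(-6 - (-4)/(-3)) = (5*(-3))*(-6 - (-4)*(-1)/3) = -15*(-6 - 1*4/3) = -15*(-6 - 4/3) = -15*(-22/3) = 110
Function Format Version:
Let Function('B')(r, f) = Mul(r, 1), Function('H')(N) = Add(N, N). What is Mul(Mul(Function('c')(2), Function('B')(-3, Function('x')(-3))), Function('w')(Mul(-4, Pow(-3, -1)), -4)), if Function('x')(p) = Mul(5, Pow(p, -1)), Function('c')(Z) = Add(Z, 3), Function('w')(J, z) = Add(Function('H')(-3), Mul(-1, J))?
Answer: 110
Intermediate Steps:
Function('H')(N) = Mul(2, N)
Function('w')(J, z) = Add(-6, Mul(-1, J)) (Function('w')(J, z) = Add(Mul(2, -3), Mul(-1, J)) = Add(-6, Mul(-1, J)))
Function('c')(Z) = Add(3, Z)
Function('B')(r, f) = r
Mul(Mul(Function('c')(2), Function('B')(-3, Function('x')(-3))), Function('w')(Mul(-4, Pow(-3, -1)), -4)) = Mul(Mul(Add(3, 2), -3), Add(-6, Mul(-1, Mul(-4, Pow(-3, -1))))) = Mul(Mul(5, -3), Add(-6, Mul(-1, Mul(-4, Rational(-1, 3))))) = Mul(-15, Add(-6, Mul(-1, Rational(4, 3)))) = Mul(-15, Add(-6, Rational(-4, 3))) = Mul(-15, Rational(-22, 3)) = 110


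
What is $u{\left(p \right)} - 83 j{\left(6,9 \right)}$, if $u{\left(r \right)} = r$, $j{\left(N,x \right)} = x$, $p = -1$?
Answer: $-748$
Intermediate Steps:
$u{\left(p \right)} - 83 j{\left(6,9 \right)} = -1 - 747 = -748$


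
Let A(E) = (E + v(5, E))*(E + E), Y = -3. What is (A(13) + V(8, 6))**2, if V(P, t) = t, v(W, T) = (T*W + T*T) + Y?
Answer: 40322500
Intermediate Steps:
v(W, T) = -3 + T**2 + T*W (v(W, T) = (T*W + T*T) - 3 = (T*W + T**2) - 3 = (T**2 + T*W) - 3 = -3 + T**2 + T*W)
A(E) = 2*E*(-3 + E**2 + 6*E) (A(E) = (E + (-3 + E**2 + E*5))*(E + E) = (E + (-3 + E**2 + 5*E))*(2*E) = (-3 + E**2 + 6*E)*(2*E) = 2*E*(-3 + E**2 + 6*E))
(A(13) + V(8, 6))**2 = (2*13*(-3 + 13**2 + 6*13) + 6)**2 = (2*13*(-3 + 169 + 78) + 6)**2 = (2*13*244 + 6)**2 = (6344 + 6)**2 = 6350**2 = 40322500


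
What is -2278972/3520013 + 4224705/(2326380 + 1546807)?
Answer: 6044131797401/13633668591431 ≈ 0.44332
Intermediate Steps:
-2278972/3520013 + 4224705/(2326380 + 1546807) = -2278972*1/3520013 + 4224705/3873187 = -2278972/3520013 + 4224705*(1/3873187) = -2278972/3520013 + 4224705/3873187 = 6044131797401/13633668591431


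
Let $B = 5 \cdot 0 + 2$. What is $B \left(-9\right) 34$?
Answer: $-612$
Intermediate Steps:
$B = 2$ ($B = 0 + 2 = 2$)
$B \left(-9\right) 34 = 2 \left(-9\right) 34 = \left(-18\right) 34 = -612$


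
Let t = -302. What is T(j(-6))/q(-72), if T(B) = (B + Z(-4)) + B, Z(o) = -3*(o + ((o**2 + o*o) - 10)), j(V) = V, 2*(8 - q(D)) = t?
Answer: -22/53 ≈ -0.41509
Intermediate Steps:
q(D) = 159 (q(D) = 8 - 1/2*(-302) = 8 + 151 = 159)
Z(o) = 30 - 6*o**2 - 3*o (Z(o) = -3*(o + ((o**2 + o**2) - 10)) = -3*(o + (2*o**2 - 10)) = -3*(o + (-10 + 2*o**2)) = -3*(-10 + o + 2*o**2) = 30 - 6*o**2 - 3*o)
T(B) = -54 + 2*B (T(B) = (B + (30 - 6*(-4)**2 - 3*(-4))) + B = (B + (30 - 6*16 + 12)) + B = (B + (30 - 96 + 12)) + B = (B - 54) + B = (-54 + B) + B = -54 + 2*B)
T(j(-6))/q(-72) = (-54 + 2*(-6))/159 = (-54 - 12)*(1/159) = -66*1/159 = -22/53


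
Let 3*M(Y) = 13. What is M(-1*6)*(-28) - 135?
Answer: -769/3 ≈ -256.33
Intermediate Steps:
M(Y) = 13/3 (M(Y) = (⅓)*13 = 13/3)
M(-1*6)*(-28) - 135 = (13/3)*(-28) - 135 = -364/3 - 135 = -769/3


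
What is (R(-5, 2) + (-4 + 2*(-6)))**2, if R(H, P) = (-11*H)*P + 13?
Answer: 11449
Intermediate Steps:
R(H, P) = 13 - 11*H*P (R(H, P) = -11*H*P + 13 = 13 - 11*H*P)
(R(-5, 2) + (-4 + 2*(-6)))**2 = ((13 - 11*(-5)*2) + (-4 + 2*(-6)))**2 = ((13 + 110) + (-4 - 12))**2 = (123 - 16)**2 = 107**2 = 11449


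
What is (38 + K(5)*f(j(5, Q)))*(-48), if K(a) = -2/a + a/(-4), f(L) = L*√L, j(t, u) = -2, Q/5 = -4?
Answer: -1824 - 792*I*√2/5 ≈ -1824.0 - 224.01*I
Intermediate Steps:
Q = -20 (Q = 5*(-4) = -20)
f(L) = L^(3/2)
K(a) = -2/a - a/4 (K(a) = -2/a + a*(-¼) = -2/a - a/4)
(38 + K(5)*f(j(5, Q)))*(-48) = (38 + (-2/5 - ¼*5)*(-2)^(3/2))*(-48) = (38 + (-2*⅕ - 5/4)*(-2*I*√2))*(-48) = (38 + (-⅖ - 5/4)*(-2*I*√2))*(-48) = (38 - (-33)*I*√2/10)*(-48) = (38 + 33*I*√2/10)*(-48) = -1824 - 792*I*√2/5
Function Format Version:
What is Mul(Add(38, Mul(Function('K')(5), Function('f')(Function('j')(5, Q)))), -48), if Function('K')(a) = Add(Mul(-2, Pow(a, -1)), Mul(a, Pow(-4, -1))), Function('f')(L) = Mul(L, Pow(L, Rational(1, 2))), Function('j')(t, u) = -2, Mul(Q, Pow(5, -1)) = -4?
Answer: Add(-1824, Mul(Rational(-792, 5), I, Pow(2, Rational(1, 2)))) ≈ Add(-1824.0, Mul(-224.01, I))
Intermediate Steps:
Q = -20 (Q = Mul(5, -4) = -20)
Function('f')(L) = Pow(L, Rational(3, 2))
Function('K')(a) = Add(Mul(-2, Pow(a, -1)), Mul(Rational(-1, 4), a)) (Function('K')(a) = Add(Mul(-2, Pow(a, -1)), Mul(a, Rational(-1, 4))) = Add(Mul(-2, Pow(a, -1)), Mul(Rational(-1, 4), a)))
Mul(Add(38, Mul(Function('K')(5), Function('f')(Function('j')(5, Q)))), -48) = Mul(Add(38, Mul(Add(Mul(-2, Pow(5, -1)), Mul(Rational(-1, 4), 5)), Pow(-2, Rational(3, 2)))), -48) = Mul(Add(38, Mul(Add(Mul(-2, Rational(1, 5)), Rational(-5, 4)), Mul(-2, I, Pow(2, Rational(1, 2))))), -48) = Mul(Add(38, Mul(Add(Rational(-2, 5), Rational(-5, 4)), Mul(-2, I, Pow(2, Rational(1, 2))))), -48) = Mul(Add(38, Mul(Rational(-33, 20), Mul(-2, I, Pow(2, Rational(1, 2))))), -48) = Mul(Add(38, Mul(Rational(33, 10), I, Pow(2, Rational(1, 2)))), -48) = Add(-1824, Mul(Rational(-792, 5), I, Pow(2, Rational(1, 2))))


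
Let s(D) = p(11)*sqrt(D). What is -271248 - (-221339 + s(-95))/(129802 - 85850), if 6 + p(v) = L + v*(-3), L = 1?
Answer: -11921670757/43952 + 19*I*sqrt(95)/21976 ≈ -2.7124e+5 + 0.0084269*I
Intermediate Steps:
p(v) = -5 - 3*v (p(v) = -6 + (1 + v*(-3)) = -6 + (1 - 3*v) = -5 - 3*v)
s(D) = -38*sqrt(D) (s(D) = (-5 - 3*11)*sqrt(D) = (-5 - 33)*sqrt(D) = -38*sqrt(D))
-271248 - (-221339 + s(-95))/(129802 - 85850) = -271248 - (-221339 - 38*I*sqrt(95))/(129802 - 85850) = -271248 - (-221339 - 38*I*sqrt(95))/43952 = -271248 - (-221339/43952 - 19*I*sqrt(95)/21976) = -271248 + (221339/43952 + 19*I*sqrt(95)/21976) = -11921670757/43952 + 19*I*sqrt(95)/21976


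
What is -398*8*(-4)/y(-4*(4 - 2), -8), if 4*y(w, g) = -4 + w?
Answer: -12736/3 ≈ -4245.3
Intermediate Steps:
y(w, g) = -1 + w/4 (y(w, g) = (-4 + w)/4 = -1 + w/4)
-398*8*(-4)/y(-4*(4 - 2), -8) = -398*8*(-4)/(-1 + (-4*(4 - 2))/4) = -(-12736)/(-1 + (-4*2)/4) = -(-12736)/(-1 + (¼)*(-8)) = -(-12736)/(-1 - 2) = -(-12736)/(-3) = -(-12736)*(-1)/3 = -398*32/3 = -12736/3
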